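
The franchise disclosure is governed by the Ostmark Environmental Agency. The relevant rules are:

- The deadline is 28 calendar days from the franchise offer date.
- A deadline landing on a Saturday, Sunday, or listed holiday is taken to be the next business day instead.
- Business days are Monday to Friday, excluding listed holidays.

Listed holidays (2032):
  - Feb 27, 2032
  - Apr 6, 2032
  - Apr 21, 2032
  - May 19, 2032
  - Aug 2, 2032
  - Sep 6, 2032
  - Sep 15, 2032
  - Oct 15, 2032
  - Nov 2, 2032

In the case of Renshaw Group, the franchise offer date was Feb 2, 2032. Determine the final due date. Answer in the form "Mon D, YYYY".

Mar 1, 2032

From Feb 2, 2032, 28 calendar days later is Mar 1, 2032.
Mar 1, 2032 falls on a Monday, which is a business day, so no adjustment is needed.
The final due date is Mar 1, 2032.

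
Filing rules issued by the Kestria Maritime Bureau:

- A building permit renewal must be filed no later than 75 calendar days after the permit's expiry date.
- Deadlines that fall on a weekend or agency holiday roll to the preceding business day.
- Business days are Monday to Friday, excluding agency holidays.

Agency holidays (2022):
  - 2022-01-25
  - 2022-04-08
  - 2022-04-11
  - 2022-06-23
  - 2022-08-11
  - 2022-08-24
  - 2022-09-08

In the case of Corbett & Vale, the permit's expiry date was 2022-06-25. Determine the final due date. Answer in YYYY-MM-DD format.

Adding 75 calendar days to 2022-06-25 gives 2022-09-08.
2022-09-08 is a listed holiday; the preceding business day is 2022-09-07 (Wednesday).
The final due date is 2022-09-07.

2022-09-07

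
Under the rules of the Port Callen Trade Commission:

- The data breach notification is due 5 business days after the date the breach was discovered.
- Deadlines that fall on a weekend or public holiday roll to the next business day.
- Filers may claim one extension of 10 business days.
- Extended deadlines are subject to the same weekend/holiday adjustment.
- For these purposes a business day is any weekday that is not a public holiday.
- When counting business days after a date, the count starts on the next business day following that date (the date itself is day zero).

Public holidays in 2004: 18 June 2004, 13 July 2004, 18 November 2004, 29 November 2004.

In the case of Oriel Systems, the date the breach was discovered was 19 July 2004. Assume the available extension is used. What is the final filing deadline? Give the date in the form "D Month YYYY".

9 August 2004

5 business days after 19 July 2004, excluding weekends and holidays, is 26 July 2004.
26 July 2004 is a Monday and not a listed holiday, so it stands.
The 10-business-day extension runs from 26 July 2004 to 9 August 2004.
9 August 2004 falls on a Monday, which is a business day, so no adjustment is needed.
Final deadline: 9 August 2004.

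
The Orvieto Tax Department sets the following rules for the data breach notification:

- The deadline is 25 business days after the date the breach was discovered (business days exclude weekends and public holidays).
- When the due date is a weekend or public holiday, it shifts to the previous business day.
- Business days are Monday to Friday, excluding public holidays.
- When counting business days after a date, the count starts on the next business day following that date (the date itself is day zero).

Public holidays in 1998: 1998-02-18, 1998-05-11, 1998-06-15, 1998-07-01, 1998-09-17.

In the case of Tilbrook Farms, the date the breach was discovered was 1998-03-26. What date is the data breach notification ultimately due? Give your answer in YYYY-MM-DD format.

25 business days after 1998-03-26, excluding weekends and holidays, is 1998-04-30.
1998-04-30 falls on a Thursday, which is a business day, so no adjustment is needed.
So the filing is due 1998-04-30.

1998-04-30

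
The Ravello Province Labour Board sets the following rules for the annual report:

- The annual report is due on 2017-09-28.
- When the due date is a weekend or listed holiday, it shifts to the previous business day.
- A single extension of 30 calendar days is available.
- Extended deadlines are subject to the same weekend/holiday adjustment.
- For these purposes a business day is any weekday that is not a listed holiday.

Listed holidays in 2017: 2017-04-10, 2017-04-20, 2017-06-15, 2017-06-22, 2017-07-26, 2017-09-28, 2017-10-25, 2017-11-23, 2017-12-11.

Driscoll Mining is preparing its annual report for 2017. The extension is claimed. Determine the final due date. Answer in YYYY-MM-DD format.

2017-10-27

The stated deadline is 2017-09-28.
2017-09-28 is a listed holiday; the preceding business day is 2017-09-27 (Wednesday).
With the 30-day extension, 2017-09-27 becomes 2017-10-27.
2017-10-27 (Friday) is already a business day.
So the filing is due 2017-10-27.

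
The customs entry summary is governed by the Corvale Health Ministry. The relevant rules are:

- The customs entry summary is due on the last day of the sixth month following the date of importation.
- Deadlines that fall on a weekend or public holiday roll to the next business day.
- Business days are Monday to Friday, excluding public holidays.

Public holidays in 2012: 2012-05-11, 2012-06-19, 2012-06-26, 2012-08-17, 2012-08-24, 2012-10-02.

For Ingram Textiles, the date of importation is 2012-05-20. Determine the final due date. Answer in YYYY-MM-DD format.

The sixth month after 2012-05-20 is November 2012, whose last day is 2012-11-30.
2012-11-30 (Friday) is already a business day.
So the filing is due 2012-11-30.

2012-11-30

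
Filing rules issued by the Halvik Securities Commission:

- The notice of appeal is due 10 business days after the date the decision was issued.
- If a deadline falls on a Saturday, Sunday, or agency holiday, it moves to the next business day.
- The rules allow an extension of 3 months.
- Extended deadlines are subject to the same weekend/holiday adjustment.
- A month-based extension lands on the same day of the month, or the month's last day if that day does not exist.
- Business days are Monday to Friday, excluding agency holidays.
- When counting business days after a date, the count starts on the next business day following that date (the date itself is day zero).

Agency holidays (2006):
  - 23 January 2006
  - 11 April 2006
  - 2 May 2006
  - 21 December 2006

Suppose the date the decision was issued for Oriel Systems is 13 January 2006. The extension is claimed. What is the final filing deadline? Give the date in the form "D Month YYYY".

1 May 2006

Counting 10 business days after 13 January 2006 (skipping weekends and listed holidays) reaches 30 January 2006.
30 January 2006 falls on a Monday, which is a business day, so no adjustment is needed.
Add 3 months to 30 January 2006: 30 April 2006.
30 April 2006 falls on a Sunday. Rolling to the next business day gives 1 May 2006, a Monday.
So the filing is due 1 May 2006.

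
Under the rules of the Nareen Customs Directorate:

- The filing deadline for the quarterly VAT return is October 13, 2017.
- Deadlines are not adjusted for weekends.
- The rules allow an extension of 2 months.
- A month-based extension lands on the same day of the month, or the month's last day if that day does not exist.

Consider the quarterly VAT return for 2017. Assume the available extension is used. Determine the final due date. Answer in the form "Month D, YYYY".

The statutory due date is October 13, 2017.
No adjustment is made for weekends or holidays, so October 13, 2017 stands.
Add 2 months to October 13, 2017: December 13, 2017.
December 13, 2017 is a Wednesday; no weekend or holiday adjustment applies.
So the filing is due December 13, 2017.

December 13, 2017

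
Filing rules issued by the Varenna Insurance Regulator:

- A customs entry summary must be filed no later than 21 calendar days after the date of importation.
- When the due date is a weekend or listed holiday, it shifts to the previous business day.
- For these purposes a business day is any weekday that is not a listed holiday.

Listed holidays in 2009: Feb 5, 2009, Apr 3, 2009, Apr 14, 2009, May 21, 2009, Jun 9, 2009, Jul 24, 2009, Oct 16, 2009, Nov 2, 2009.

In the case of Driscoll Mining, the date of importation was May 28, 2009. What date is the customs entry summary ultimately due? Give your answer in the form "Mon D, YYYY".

Jun 18, 2009

21 calendar days after May 28, 2009 is Jun 18, 2009.
Jun 18, 2009 falls on a Thursday, which is a business day, so no adjustment is needed.
So the filing is due Jun 18, 2009.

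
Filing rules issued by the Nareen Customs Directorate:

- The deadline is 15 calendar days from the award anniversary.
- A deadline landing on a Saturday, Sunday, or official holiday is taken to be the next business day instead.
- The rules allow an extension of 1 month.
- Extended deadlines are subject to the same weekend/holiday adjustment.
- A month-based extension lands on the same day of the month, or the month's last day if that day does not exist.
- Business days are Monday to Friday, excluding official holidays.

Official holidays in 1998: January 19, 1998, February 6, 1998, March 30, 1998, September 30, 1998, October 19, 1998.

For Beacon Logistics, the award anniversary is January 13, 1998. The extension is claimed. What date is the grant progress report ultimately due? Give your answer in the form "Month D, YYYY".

March 2, 1998

Trigger date January 13, 1998 + 15 calendar days = January 28, 1998.
January 28, 1998 falls on a Wednesday, which is a business day, so no adjustment is needed.
The 1 month extension carries January 28, 1998 to February 28, 1998.
February 28, 1998 is a Saturday, so it moves to the next business day, March 2, 1998 (Monday).
Deadline: March 2, 1998.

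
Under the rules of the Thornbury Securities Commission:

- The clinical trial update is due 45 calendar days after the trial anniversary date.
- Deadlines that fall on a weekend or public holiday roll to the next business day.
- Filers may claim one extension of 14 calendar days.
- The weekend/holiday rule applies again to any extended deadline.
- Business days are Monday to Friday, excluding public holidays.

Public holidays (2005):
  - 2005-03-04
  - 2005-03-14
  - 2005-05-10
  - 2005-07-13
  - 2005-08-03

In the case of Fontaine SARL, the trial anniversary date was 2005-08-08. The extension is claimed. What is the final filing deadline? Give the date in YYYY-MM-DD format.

Trigger date 2005-08-08 + 45 calendar days = 2005-09-22.
2005-09-22 is a Thursday and not a listed holiday, so it stands.
With the 14-day extension, 2005-09-22 becomes 2005-10-06.
2005-10-06 (Thursday) is already a business day.
Final deadline: 2005-10-06.

2005-10-06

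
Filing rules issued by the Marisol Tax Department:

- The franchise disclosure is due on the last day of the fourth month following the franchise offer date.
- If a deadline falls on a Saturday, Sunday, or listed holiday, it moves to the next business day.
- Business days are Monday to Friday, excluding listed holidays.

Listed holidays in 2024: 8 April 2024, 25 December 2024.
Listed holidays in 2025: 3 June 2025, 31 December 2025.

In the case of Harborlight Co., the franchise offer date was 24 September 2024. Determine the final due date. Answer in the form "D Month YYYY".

The fourth month after 24 September 2024 is January 2025, whose last day is 31 January 2025.
31 January 2025 falls on a Friday, which is a business day, so no adjustment is needed.
So the filing is due 31 January 2025.

31 January 2025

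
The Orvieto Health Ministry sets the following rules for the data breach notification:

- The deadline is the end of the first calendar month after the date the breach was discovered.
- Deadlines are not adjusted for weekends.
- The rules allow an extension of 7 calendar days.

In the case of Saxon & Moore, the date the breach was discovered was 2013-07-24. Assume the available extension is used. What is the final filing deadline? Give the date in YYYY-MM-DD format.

2013-09-07

The first month after 2013-07-24 is August 2013, whose last day is 2013-08-31.
No adjustment is made for weekends or holidays, so 2013-08-31 stands.
Add the 7 calendar-day extension to 2013-08-31: 2013-09-07.
2013-09-07 is a Saturday; no weekend or holiday adjustment applies.
Final deadline: 2013-09-07.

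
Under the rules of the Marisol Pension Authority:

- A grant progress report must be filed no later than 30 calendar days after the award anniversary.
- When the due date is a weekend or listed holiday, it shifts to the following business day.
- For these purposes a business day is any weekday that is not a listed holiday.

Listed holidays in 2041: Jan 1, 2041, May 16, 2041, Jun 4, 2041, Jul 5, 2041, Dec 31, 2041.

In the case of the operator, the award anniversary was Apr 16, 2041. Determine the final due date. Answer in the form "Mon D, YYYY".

May 17, 2041

Adding 30 calendar days to Apr 16, 2041 gives May 16, 2041.
Because May 16, 2041 is a listed holiday, the deadline becomes May 17, 2041 (Friday).
So the filing is due May 17, 2041.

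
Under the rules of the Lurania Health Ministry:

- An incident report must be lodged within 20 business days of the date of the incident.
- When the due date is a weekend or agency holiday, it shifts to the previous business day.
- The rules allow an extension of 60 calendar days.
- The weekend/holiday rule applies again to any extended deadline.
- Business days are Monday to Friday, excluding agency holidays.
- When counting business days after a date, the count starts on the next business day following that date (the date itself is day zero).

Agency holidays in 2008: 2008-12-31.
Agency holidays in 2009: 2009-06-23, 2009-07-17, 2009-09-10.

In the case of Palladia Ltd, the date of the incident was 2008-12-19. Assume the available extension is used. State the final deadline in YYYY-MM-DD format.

2009-03-20

20 business days after 2008-12-19, excluding weekends and holidays, is 2009-01-19.
Since 2009-01-19 is a Monday and not a holiday, the date is unchanged.
Applying the 60-calendar-day extension: 2009-01-19 + 60 days = 2009-03-20.
2009-03-20 is a Friday and not a listed holiday, so it stands.
Final deadline: 2009-03-20.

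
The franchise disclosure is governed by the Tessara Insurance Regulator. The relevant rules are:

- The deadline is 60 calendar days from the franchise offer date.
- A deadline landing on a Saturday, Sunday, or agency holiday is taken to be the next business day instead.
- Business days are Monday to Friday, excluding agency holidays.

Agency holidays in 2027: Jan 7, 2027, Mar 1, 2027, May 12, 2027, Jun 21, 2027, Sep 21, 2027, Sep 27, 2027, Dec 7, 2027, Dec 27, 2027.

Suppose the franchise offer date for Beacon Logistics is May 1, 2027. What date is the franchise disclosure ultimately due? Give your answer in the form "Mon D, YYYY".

60 calendar days after May 1, 2027 is Jun 30, 2027.
Since Jun 30, 2027 is a Wednesday and not a holiday, the date is unchanged.
Final deadline: Jun 30, 2027.

Jun 30, 2027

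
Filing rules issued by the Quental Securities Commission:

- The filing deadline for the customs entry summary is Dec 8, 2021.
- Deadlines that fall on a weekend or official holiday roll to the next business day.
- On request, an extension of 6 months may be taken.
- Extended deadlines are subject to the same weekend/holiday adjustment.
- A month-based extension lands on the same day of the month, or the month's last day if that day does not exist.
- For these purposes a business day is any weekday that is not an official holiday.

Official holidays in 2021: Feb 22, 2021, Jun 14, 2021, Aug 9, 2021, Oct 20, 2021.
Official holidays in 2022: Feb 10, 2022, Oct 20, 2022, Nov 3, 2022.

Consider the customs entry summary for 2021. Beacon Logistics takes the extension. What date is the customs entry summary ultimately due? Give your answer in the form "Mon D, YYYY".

Start from the fixed due date, Dec 8, 2021.
Since Dec 8, 2021 is a Wednesday and not a holiday, the date is unchanged.
Applying the 6 months extension: 6 months after Dec 8, 2021 is Jun 8, 2022.
Jun 8, 2022 falls on a Wednesday, which is a business day, so no adjustment is needed.
The final due date is Jun 8, 2022.

Jun 8, 2022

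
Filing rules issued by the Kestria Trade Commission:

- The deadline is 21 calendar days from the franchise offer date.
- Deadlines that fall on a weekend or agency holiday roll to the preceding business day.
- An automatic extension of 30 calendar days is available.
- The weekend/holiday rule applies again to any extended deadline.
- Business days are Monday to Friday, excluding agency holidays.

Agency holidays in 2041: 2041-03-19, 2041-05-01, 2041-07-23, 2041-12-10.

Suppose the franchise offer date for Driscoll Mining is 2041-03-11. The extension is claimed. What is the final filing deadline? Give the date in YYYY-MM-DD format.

2041-04-30

From 2041-03-11, 21 calendar days later is 2041-04-01.
2041-04-01 falls on a Monday, which is a business day, so no adjustment is needed.
With the 30-day extension, 2041-04-01 becomes 2041-05-01.
2041-05-01 is a listed holiday; the preceding business day is 2041-04-30 (Tuesday).
So the filing is due 2041-04-30.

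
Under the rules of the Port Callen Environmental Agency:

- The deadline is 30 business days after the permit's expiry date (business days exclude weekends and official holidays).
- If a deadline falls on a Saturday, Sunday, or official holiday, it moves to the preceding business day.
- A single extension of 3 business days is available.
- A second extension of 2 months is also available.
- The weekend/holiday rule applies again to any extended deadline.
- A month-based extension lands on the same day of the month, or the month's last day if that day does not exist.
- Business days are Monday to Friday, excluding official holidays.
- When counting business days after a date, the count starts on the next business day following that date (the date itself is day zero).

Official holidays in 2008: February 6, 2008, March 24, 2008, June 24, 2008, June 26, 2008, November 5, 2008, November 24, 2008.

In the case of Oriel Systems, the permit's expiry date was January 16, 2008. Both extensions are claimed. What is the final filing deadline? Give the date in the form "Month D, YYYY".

Counting 30 business days after January 16, 2008 (skipping weekends and listed holidays) reaches February 28, 2008.
Since February 28, 2008 is a Thursday and not a holiday, the date is unchanged.
Counting 3 further business days from February 28, 2008 reaches March 4, 2008.
March 4, 2008 falls on a Tuesday, which is a business day, so no adjustment is needed.
The 2 months extension carries March 4, 2008 to May 4, 2008.
Because May 4, 2008 is a Sunday, the deadline becomes May 2, 2008 (Friday).
Final deadline: May 2, 2008.

May 2, 2008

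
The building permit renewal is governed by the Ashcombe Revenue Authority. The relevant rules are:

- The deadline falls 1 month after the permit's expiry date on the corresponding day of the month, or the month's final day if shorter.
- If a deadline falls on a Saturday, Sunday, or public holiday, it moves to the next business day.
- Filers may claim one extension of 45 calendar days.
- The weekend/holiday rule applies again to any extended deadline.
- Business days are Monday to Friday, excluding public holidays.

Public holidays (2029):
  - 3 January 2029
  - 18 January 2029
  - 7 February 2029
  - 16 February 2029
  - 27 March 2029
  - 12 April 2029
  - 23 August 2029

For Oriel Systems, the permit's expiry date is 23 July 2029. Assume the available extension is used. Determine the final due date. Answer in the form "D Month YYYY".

1 month after 23 July 2029, on the same day of the month, is 23 August 2029.
Because 23 August 2029 is a listed holiday, the deadline becomes 24 August 2029 (Friday).
Add the 45 calendar-day extension to 24 August 2029: 8 October 2029.
8 October 2029 (Monday) is already a business day.
So the filing is due 8 October 2029.

8 October 2029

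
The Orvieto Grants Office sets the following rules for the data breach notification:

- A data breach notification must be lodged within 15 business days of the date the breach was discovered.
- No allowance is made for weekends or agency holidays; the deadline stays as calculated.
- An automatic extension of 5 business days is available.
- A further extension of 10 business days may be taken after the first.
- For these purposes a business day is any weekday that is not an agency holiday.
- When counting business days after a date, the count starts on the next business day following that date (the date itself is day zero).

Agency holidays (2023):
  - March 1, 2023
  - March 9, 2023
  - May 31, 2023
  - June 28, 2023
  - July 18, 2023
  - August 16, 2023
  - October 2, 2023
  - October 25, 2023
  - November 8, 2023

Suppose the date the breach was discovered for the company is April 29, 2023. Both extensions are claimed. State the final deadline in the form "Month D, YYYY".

15 business days after April 29, 2023, excluding weekends and holidays, is May 19, 2023.
May 19, 2023 falls on a Friday. The rules make no weekend/holiday allowance, so it remains May 19, 2023.
Applying the 5-business-day extension: 5 business days after May 19, 2023 is May 26, 2023.
May 26, 2023 falls on a Friday. The rules make no weekend/holiday allowance, so it remains May 26, 2023.
Counting 10 further business days from May 26, 2023 reaches June 12, 2023.
June 12, 2023 is a Monday; no weekend or holiday adjustment applies.
So the filing is due June 12, 2023.

June 12, 2023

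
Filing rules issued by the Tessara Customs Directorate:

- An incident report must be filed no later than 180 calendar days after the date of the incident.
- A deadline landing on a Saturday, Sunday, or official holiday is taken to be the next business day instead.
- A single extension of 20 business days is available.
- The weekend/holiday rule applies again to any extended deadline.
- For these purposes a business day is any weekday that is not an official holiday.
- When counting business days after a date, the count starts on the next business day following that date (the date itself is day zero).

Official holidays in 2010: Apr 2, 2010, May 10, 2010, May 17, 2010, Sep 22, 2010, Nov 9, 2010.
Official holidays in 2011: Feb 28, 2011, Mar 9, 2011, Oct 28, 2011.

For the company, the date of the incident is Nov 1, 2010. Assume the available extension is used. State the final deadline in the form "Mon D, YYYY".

Trigger date Nov 1, 2010 + 180 calendar days = Apr 30, 2011.
Apr 30, 2011 is a Saturday; the next business day is May 2, 2011 (Monday).
The 20-business-day extension runs from May 2, 2011 to May 30, 2011.
May 30, 2011 is a Monday and not a listed holiday, so it stands.
The final due date is May 30, 2011.

May 30, 2011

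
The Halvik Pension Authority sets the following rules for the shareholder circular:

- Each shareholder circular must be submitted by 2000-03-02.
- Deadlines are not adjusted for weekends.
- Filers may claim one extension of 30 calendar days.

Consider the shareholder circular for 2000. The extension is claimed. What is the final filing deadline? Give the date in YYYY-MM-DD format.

The stated deadline is 2000-03-02.
No adjustment is made for weekends or holidays, so 2000-03-02 stands.
Add the 30 calendar-day extension to 2000-03-02: 2000-04-01.
2000-04-01 falls on a Saturday. The rules make no weekend/holiday allowance, so it remains 2000-04-01.
Final deadline: 2000-04-01.

2000-04-01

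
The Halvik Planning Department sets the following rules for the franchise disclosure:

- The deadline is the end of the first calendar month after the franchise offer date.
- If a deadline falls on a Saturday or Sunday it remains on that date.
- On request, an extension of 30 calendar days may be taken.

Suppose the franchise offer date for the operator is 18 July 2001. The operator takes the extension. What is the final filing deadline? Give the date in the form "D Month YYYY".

1 month after 18 July 2001 is August 2001; that month ends on 31 August 2001.
31 August 2001 falls on a Friday. The rules make no weekend/holiday allowance, so it remains 31 August 2001.
With the 30-day extension, 31 August 2001 becomes 30 September 2001.
30 September 2001 falls on a Sunday. The rules make no weekend/holiday allowance, so it remains 30 September 2001.
So the filing is due 30 September 2001.

30 September 2001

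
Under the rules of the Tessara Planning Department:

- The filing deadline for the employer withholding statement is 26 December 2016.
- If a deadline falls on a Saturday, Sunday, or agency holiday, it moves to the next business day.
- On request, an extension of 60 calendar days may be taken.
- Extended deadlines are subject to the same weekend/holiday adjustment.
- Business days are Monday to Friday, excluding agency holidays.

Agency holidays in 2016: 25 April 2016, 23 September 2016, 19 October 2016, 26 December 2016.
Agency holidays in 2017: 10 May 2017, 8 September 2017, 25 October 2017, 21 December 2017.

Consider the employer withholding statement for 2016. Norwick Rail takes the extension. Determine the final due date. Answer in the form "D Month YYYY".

27 February 2017

Start from the fixed due date, 26 December 2016.
26 December 2016 is a listed holiday; the next business day is 27 December 2016 (Tuesday).
The 60-calendar-day extension moves the deadline from 27 December 2016 to 25 February 2017.
25 February 2017 falls on a Saturday. Rolling to the next business day gives 27 February 2017, a Monday.
Deadline: 27 February 2017.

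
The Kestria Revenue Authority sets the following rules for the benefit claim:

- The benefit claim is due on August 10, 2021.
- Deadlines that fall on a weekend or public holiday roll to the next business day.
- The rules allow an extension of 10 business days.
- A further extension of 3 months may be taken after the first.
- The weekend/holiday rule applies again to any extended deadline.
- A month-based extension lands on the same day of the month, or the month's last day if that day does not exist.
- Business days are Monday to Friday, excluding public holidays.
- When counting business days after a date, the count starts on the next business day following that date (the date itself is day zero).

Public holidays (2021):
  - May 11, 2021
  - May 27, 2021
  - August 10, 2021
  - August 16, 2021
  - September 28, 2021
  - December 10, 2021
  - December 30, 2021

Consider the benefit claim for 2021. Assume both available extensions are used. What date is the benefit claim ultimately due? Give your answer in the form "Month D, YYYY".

November 26, 2021

The stated deadline is August 10, 2021.
August 10, 2021 is a listed holiday; the next business day is August 11, 2021 (Wednesday).
Applying the 10-business-day extension: 10 business days after August 11, 2021 is August 26, 2021.
August 26, 2021 (Thursday) is already a business day.
The 3 months extension carries August 26, 2021 to November 26, 2021.
Since November 26, 2021 is a Friday and not a holiday, the date is unchanged.
Deadline: November 26, 2021.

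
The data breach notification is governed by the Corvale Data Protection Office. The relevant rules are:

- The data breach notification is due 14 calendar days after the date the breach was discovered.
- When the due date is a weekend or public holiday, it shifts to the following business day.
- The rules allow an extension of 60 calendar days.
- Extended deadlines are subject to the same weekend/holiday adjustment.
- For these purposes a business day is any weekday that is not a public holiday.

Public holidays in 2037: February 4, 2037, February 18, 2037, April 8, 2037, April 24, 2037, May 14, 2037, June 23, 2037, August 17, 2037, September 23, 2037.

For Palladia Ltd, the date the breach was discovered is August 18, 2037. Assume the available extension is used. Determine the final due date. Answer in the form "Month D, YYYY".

Adding 14 calendar days to August 18, 2037 gives September 1, 2037.
September 1, 2037 is a Tuesday and not a listed holiday, so it stands.
With the 60-day extension, September 1, 2037 becomes October 31, 2037.
Because October 31, 2037 is a Saturday, the deadline becomes November 2, 2037 (Monday).
The final due date is November 2, 2037.

November 2, 2037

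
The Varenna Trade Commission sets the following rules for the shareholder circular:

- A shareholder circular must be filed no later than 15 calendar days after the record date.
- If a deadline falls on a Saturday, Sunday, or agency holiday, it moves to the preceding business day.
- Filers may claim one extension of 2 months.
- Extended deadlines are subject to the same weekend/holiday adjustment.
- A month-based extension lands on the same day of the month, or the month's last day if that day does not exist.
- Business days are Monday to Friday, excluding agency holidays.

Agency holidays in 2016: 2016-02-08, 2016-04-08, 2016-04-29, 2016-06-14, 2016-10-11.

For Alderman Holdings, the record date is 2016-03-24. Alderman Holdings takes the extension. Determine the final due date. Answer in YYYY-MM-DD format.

From 2016-03-24, 15 calendar days later is 2016-04-08.
Because 2016-04-08 is a listed holiday, the deadline becomes 2016-04-07 (Thursday).
The 2 months extension carries 2016-04-07 to 2016-06-07.
2016-06-07 is a Tuesday and not a listed holiday, so it stands.
So the filing is due 2016-06-07.

2016-06-07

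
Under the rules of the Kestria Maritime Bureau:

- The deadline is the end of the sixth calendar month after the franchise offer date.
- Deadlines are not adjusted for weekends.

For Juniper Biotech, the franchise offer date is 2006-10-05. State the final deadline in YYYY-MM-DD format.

6 months after 2006-10-05 is April 2007; that month ends on 2007-04-30.
2007-04-30 falls on a Monday. The rules make no weekend/holiday allowance, so it remains 2007-04-30.
So the filing is due 2007-04-30.

2007-04-30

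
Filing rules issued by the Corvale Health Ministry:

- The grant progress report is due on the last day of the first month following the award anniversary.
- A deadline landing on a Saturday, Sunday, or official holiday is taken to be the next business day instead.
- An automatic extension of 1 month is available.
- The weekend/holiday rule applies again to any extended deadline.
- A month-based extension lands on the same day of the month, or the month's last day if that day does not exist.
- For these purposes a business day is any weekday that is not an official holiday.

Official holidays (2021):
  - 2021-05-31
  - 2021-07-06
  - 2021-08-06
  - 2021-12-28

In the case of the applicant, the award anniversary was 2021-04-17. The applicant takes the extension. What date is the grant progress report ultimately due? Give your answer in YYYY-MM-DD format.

2021-07-01

1 month after 2021-04-17 falls in May 2021; the last day of that month is 2021-05-31.
2021-05-31 falls on a listed holiday. Rolling to the next business day gives 2021-06-01, a Tuesday.
Applying the 1 month extension: 1 month after 2021-06-01 is 2021-07-01.
2021-07-01 falls on a Thursday, which is a business day, so no adjustment is needed.
Deadline: 2021-07-01.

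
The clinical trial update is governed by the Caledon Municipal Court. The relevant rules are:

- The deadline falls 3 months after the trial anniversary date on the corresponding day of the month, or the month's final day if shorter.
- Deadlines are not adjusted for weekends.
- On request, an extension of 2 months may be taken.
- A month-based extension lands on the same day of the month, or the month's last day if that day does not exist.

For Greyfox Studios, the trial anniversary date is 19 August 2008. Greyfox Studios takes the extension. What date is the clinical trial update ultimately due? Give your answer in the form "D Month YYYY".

Moving 3 months forward from 19 August 2008 on the corresponding day gives 19 November 2008.
No adjustment is made for weekends or holidays, so 19 November 2008 stands.
Applying the 2 months extension: 2 months after 19 November 2008 is 19 January 2009.
19 January 2009 falls on a Monday. The rules make no weekend/holiday allowance, so it remains 19 January 2009.
The final due date is 19 January 2009.

19 January 2009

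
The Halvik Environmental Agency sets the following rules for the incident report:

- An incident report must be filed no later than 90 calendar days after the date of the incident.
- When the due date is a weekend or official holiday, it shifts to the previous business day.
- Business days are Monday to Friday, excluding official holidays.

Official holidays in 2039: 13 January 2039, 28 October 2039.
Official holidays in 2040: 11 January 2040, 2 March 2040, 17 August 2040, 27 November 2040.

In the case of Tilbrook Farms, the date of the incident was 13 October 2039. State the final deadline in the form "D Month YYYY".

10 January 2040

Adding 90 calendar days to 13 October 2039 gives 11 January 2040.
11 January 2040 falls on a listed holiday. Rolling to the preceding business day gives 10 January 2040, a Tuesday.
Deadline: 10 January 2040.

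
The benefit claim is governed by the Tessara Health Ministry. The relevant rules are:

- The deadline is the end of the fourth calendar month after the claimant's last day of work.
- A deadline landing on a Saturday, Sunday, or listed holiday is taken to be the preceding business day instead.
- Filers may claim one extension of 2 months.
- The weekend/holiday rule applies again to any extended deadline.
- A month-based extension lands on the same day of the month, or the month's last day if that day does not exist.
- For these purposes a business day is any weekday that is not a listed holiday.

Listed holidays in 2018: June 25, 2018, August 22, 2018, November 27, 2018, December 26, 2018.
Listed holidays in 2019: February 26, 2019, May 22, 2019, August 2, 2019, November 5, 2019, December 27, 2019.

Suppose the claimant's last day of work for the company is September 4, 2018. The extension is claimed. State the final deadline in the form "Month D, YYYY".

March 29, 2019

The fourth month after September 4, 2018 is January 2019, whose last day is January 31, 2019.
Since January 31, 2019 is a Thursday and not a holiday, the date is unchanged.
Applying the 2 months extension: 2 months after January 31, 2019 is March 31, 2019.
Because March 31, 2019 is a Sunday, the deadline becomes March 29, 2019 (Friday).
So the filing is due March 29, 2019.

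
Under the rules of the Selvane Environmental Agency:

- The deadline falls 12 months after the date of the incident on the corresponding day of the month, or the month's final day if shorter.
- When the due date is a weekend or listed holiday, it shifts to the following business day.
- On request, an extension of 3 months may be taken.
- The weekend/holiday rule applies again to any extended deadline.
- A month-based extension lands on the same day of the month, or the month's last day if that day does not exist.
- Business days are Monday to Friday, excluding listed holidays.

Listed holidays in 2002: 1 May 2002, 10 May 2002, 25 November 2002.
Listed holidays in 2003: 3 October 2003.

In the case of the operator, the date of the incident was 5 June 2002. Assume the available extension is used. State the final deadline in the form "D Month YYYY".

5 September 2003

12 months from 5 June 2002 is 5 June 2003.
5 June 2003 falls on a Thursday, which is a business day, so no adjustment is needed.
Add 3 months to 5 June 2003: 5 September 2003.
Since 5 September 2003 is a Friday and not a holiday, the date is unchanged.
So the filing is due 5 September 2003.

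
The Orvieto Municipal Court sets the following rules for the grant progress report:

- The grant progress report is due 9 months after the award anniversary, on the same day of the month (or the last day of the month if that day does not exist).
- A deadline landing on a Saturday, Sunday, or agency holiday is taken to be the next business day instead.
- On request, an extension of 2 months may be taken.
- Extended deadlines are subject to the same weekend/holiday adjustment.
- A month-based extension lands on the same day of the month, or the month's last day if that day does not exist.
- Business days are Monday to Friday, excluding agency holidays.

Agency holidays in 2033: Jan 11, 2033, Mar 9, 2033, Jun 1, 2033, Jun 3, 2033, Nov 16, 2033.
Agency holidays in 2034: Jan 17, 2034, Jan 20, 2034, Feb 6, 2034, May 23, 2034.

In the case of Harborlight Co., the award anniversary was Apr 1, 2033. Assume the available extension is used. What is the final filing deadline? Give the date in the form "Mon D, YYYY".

Moving 9 months forward from Apr 1, 2033 on the corresponding day gives Jan 1, 2034.
Jan 1, 2034 is a Sunday, so it moves to the next business day, Jan 2, 2034 (Monday).
Add 2 months to Jan 2, 2034: Mar 2, 2034.
Mar 2, 2034 (Thursday) is already a business day.
The final due date is Mar 2, 2034.

Mar 2, 2034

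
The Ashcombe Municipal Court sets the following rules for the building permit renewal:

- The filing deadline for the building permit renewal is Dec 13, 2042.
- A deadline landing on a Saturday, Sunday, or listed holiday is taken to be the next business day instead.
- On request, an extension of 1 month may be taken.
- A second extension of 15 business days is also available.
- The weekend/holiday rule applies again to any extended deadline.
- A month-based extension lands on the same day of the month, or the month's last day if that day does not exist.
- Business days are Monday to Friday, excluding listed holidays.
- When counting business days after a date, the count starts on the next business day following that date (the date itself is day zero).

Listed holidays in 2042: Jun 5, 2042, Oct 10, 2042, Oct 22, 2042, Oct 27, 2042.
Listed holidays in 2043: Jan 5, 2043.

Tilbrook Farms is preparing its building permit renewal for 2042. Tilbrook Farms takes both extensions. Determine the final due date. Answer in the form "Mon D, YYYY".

Start from the fixed due date, Dec 13, 2042.
Because Dec 13, 2042 is a Saturday, the deadline becomes Dec 15, 2042 (Monday).
Applying the 1 month extension: 1 month after Dec 15, 2042 is Jan 15, 2043.
Since Jan 15, 2043 is a Thursday and not a holiday, the date is unchanged.
The 15-business-day extension runs from Jan 15, 2043 to Feb 5, 2043.
Feb 5, 2043 (Thursday) is already a business day.
Deadline: Feb 5, 2043.

Feb 5, 2043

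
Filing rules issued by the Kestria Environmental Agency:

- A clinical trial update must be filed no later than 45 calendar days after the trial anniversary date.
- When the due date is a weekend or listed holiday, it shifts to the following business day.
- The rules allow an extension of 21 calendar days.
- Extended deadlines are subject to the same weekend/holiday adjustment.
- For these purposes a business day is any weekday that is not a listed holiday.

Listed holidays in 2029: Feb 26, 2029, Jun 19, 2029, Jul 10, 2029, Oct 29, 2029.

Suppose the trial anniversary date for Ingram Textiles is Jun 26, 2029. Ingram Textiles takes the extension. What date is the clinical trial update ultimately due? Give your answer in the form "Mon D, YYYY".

Aug 31, 2029

From Jun 26, 2029, 45 calendar days later is Aug 10, 2029.
Aug 10, 2029 falls on a Friday, which is a business day, so no adjustment is needed.
Add the 21 calendar-day extension to Aug 10, 2029: Aug 31, 2029.
Aug 31, 2029 (Friday) is already a business day.
The final due date is Aug 31, 2029.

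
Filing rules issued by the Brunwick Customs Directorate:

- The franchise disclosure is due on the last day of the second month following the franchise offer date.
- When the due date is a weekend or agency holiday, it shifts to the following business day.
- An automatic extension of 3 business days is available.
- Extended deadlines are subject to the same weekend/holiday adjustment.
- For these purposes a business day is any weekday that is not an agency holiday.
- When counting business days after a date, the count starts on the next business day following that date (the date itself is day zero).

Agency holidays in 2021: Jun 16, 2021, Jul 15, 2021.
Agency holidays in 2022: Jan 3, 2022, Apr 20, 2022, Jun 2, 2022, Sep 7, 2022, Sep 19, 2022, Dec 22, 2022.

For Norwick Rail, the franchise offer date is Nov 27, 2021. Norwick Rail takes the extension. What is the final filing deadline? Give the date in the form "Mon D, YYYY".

2 months after Nov 27, 2021 is January 2022; that month ends on Jan 31, 2022.
Jan 31, 2022 falls on a Monday, which is a business day, so no adjustment is needed.
Applying the 3-business-day extension: 3 business days after Jan 31, 2022 is Feb 3, 2022.
Feb 3, 2022 (Thursday) is already a business day.
Deadline: Feb 3, 2022.

Feb 3, 2022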